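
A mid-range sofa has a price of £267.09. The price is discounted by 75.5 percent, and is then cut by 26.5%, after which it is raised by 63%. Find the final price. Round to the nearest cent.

£78.40

Apply the 75.5% decrease: £267.09 × 0.245 = £65.43705.
Apply the 26.5% decrease: £65.43705 × 0.735 = £48.09623175.
After the 63% increase: £48.09623175 × 1.63 = £78.3968577525 ≈ £78.40.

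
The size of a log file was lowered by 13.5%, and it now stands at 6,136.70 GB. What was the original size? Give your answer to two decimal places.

The overall multiplier applied was 0.865.
So the original size was 6,136.70 ÷ 0.865 ≈ 7,094.45 GB.

7,094.45 GB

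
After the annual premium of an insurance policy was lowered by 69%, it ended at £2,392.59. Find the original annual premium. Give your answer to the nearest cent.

£7,718.03

The overall multiplier applied was 0.31.
So the original annual premium was £2,392.59 ÷ 0.31 ≈ £7,718.03.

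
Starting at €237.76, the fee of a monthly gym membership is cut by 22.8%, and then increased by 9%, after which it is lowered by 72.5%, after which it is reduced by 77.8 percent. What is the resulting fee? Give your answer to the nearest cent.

€12.21

Each change multiplies by a factor: 0.772 × 1.09 × 0.275 × 0.222 = 0.051372354.
€237.76 × 0.051372354 = €12.21429088704 ≈ €12.21.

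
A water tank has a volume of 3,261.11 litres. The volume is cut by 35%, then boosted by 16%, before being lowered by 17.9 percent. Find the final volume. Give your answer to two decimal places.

After the 35% decrease: 3,261.11 × 0.65 = 2119.7215.
Apply the 16% increase: 2119.7215 × 1.16 = 2458.87694.
17.9% decrease: 2458.87694 × 0.821 = 2018.73796774 ≈ 2,018.74.

2,018.74 litres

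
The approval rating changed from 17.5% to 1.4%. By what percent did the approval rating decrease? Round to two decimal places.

The change is 1.4 − 17.5 = -16.1 percentage points.
Relative to the original 17.5%, that is -16.1 ÷ 17.5 = -92.00%.
So the approval rating fell by 92.00%.

92.00%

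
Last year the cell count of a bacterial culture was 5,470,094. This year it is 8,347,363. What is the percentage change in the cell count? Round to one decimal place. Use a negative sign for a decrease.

Change: 8,347,363 − 5,470,094 = 2,877,269.
Relative to the original: 2,877,269 ÷ 5,470,094 ≈ 52.6%.

52.6%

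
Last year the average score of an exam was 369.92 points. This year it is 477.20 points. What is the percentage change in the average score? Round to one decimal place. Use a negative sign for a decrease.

29.0%

Change: 477.20 − 369.92 = 107.28.
Relative to the original: 107.28 ÷ 369.92 ≈ 29.0%.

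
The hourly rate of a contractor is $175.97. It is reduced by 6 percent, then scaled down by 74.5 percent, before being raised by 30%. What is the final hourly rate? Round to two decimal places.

$54.83

Each change multiplies by a factor: 0.94 × 0.255 × 1.3 = 0.31161.
$175.97 × 0.31161 = $54.8340117 ≈ $54.83.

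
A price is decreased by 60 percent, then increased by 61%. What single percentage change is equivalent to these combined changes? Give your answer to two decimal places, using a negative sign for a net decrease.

-35.60%

The combined multiplier is 0.4 × 1.61 = 0.644.
That corresponds to a decrease of 35.60%.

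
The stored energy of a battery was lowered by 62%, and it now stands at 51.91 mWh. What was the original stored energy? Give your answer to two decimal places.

The overall multiplier applied was 0.38.
So the original stored energy was 51.91 ÷ 0.38 ≈ 136.61 mWh.

136.61 mWh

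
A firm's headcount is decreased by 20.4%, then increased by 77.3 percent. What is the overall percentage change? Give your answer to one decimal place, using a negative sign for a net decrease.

41.1%

A 20.4% decrease multiplies by 0.796.
Then a 77.3% increase: 0.796 × 1.773 = 1.411308.
Overall factor 1.411308, i.e. 41.1%.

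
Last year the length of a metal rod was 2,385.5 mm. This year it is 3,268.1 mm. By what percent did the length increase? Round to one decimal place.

37.0%

Change: 3,268.1 − 2,385.5 = 882.6.
Relative to the original: 882.6 ÷ 2,385.5 ≈ 37.0%.
So the length increased by 37.0%.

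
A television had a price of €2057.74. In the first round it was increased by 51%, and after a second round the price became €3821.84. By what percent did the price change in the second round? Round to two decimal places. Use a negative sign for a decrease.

23.00%

After the first round: €2057.74 × 1.51 = €3107.1874.
Second-round multiplier: €3821.84 ÷ €3107.1874 ≈ 1.23.
That is a change of 23.00%.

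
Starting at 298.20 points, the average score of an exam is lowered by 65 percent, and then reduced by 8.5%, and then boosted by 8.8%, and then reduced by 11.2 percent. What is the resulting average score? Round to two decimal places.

92.27 points

Apply the 65% decrease: 298.20 × 0.35 = 104.37.
8.5% decrease: 104.37 × 0.915 = 95.49855.
After the 8.8% increase: 95.49855 × 1.088 = 103.9024224.
11.2% decrease: 103.9024224 × 0.888 = 92.2653510912 ≈ 92.27.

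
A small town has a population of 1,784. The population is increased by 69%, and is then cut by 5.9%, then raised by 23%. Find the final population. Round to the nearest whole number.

3,490

69% increase: 1,784 × 1.69 = 3014.96.
5.9% decrease: 3014.96 × 0.941 = 2837.07736.
After the 23% increase: 2837.07736 × 1.23 = 3489.6051528 ≈ 3,490.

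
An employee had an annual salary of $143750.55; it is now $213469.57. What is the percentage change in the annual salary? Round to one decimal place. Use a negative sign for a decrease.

Change: $213469.57 − $143750.55 = $69719.02.
Relative to the original: $69719.02 ÷ $143750.55 ≈ 48.5%.

48.5%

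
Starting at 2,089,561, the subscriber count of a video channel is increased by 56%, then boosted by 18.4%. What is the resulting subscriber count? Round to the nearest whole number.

Each change multiplies by a factor: 1.56 × 1.184 = 1.84704.
2,089,561 × 1.84704 = 3859502.74944 ≈ 3,859,503.

3,859,503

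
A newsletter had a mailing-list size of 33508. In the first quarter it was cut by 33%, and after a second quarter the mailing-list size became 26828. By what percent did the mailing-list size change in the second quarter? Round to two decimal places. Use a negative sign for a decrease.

After the first quarter: 33508 × 0.67 = 22450.36.
Second-quarter multiplier: 26828 ÷ 22450.36 ≈ 1.194992.
That is a change of 19.50%.

19.50%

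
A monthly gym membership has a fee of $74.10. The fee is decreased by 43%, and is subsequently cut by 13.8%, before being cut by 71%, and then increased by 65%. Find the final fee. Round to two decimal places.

$17.42

Each change multiplies by a factor: 0.57 × 0.862 × 0.29 × 1.65 = 0.23510619.
$74.10 × 0.23510619 = $17.421368679 ≈ $17.42.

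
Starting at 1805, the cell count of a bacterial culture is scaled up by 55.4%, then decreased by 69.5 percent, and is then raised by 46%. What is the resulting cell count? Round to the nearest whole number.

Apply the 55.4% increase: 1805 × 1.554 = 2804.97.
After the 69.5% decrease: 2804.97 × 0.305 = 855.51585.
After the 46% increase: 855.51585 × 1.46 = 1249.053141 ≈ 1249.

1249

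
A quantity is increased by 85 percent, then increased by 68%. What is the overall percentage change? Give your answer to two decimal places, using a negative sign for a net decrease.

210.80%

An 85% increase multiplies by 1.85.
Then a 68% increase: 1.85 × 1.68 = 3.108.
Overall factor 3.108, i.e. 210.80%.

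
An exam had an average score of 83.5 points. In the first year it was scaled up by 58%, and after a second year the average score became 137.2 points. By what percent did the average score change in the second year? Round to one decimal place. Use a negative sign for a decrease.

4.0%

After the first year: 83.5 × 1.58 = 131.93.
Second-year multiplier: 137.2 ÷ 131.93 ≈ 1.03995.
That is a change of 4.0%.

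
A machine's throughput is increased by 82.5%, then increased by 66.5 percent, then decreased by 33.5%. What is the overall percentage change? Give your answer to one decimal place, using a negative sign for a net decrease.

102.1%

The combined multiplier is 1.825 × 1.665 × 0.665 = 2.020685625.
That corresponds to an increase of 102.1%.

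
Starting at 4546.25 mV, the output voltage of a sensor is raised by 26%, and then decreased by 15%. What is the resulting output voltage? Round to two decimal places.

4869.03 mV

Apply the 26% increase: 4546.25 × 1.26 = 5728.275.
After the 15% decrease: 5728.275 × 0.85 = 4869.03375 ≈ 4869.03.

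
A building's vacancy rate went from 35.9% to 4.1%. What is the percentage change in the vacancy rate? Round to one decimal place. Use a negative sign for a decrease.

The change is 4.1 − 35.9 = -31.8 percentage points.
Relative to the original 35.9%, that is -31.8 ÷ 35.9 ≈ -88.6%.

-88.6%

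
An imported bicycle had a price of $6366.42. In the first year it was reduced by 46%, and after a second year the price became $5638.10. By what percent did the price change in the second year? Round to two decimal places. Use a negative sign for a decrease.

After the first year: $6366.42 × 0.54 = $3437.8668.
Second-year multiplier: $5638.10 ÷ $3437.8668 ≈ 1.64.
That is a change of 64.00%.

64.00%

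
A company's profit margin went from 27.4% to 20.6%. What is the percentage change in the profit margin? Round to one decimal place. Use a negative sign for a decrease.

The change is 20.6 − 27.4 = -6.8 percentage points.
Relative to the original 27.4%, that is -6.8 ÷ 27.4 ≈ -24.8%.

-24.8%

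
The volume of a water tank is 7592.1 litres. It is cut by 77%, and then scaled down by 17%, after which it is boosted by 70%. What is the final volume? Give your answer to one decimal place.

2463.9 litres

After the 77% decrease: 7592.1 × 0.23 = 1746.183.
Apply the 17% decrease: 1746.183 × 0.83 = 1449.33189.
Apply the 70% increase: 1449.33189 × 1.7 = 2463.864213 ≈ 2463.9.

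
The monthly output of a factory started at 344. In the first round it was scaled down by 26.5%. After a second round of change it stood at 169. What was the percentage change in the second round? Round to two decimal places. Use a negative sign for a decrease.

-33.16%

After the first round: 344 × 0.735 = 252.84.
Second-round multiplier: 169 ÷ 252.84 ≈ 0.668407.
That is a change of -33.16%.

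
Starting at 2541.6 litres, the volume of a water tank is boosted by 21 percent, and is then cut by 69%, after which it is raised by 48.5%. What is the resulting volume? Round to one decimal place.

21% increase: 2541.6 × 1.21 = 3075.336.
After the 69% decrease: 3075.336 × 0.31 = 953.35416.
After the 48.5% increase: 953.35416 × 1.485 = 1415.7309276 ≈ 1415.7.

1415.7 litres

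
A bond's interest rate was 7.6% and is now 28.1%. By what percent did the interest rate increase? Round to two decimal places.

The change is 28.1 − 7.6 = 20.5 percentage points.
Relative to the original 7.6%, that is 20.5 ÷ 7.6 ≈ 269.74%.
So the interest rate rose by 269.74%.

269.74%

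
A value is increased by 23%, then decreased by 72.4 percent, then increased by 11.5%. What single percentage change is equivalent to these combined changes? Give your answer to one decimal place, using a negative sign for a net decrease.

-62.1%

A 23% increase multiplies by 1.23.
Then a 72.4% decrease: 1.23 × 0.276 = 0.33948.
Then an 11.5% increase: 0.33948 × 1.115 = 0.3785202.
Overall factor 0.3785202, i.e. -62.1%.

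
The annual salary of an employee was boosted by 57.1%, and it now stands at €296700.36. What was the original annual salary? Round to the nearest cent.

€188860.83

The overall multiplier applied was 1.571.
So the original annual salary was €296700.36 ÷ 1.571 ≈ €188860.83.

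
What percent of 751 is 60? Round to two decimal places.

7.99%

60 ÷ 751 ≈ 7.99%.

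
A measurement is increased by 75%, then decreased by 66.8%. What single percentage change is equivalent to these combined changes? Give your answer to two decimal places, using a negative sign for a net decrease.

-41.90%

The combined multiplier is 1.75 × 0.332 = 0.581.
That corresponds to a decrease of 41.90%.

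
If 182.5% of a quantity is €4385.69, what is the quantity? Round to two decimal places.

€2403.12

€4385.69 ÷ 1.825 ≈ €2403.12.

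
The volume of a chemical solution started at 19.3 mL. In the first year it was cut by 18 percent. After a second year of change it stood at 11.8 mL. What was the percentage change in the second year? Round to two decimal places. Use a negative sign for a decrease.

After the first year: 19.3 × 0.82 = 15.826.
Second-year multiplier: 11.8 ÷ 15.826 ≈ 0.745608.
That is a change of -25.44%.

-25.44%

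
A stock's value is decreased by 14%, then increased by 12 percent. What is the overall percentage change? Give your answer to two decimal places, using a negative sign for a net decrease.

The combined multiplier is 0.86 × 1.12 = 0.9632.
That corresponds to a decrease of 3.68%.

-3.68%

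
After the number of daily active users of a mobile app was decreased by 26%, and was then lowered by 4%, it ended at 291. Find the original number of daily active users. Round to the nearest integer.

Undoing the 4% decrease: 291 ÷ 0.96 = 303.125.
Undoing the 26% decrease: 303.125 ÷ 0.74 ≈ 410.

410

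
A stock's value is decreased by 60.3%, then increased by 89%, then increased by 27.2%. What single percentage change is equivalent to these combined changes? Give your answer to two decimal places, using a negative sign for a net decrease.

A 60.3% decrease multiplies by 0.397.
Then an 89% increase: 0.397 × 1.89 = 0.75033.
Then a 27.2% increase: 0.75033 × 1.272 = 0.95441976.
Overall factor 0.95441976, i.e. -4.56%.

-4.56%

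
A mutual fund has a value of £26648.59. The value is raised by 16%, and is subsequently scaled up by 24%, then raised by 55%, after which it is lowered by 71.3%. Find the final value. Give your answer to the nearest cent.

£17051.69

Each change multiplies by a factor: 1.16 × 1.24 × 1.55 × 0.287 = 0.63987224.
£26648.59 × 0.63987224 = £17051.6929761416 ≈ £17051.69.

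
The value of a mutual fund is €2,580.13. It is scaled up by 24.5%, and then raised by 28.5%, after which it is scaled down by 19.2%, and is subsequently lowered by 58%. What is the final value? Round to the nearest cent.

After the 24.5% increase: €2,580.13 × 1.245 = €3212.26185.
Apply the 28.5% increase: €3212.26185 × 1.285 = €4127.75647725.
19.2% decrease: €4127.75647725 × 0.808 = €3335.227233618.
Apply the 58% decrease: €3335.227233618 × 0.42 = €1400.79543811956 ≈ €1,400.80.

€1,400.80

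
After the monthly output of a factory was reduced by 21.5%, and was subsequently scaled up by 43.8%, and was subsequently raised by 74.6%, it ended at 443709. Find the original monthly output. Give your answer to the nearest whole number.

Undoing the 74.6% increase: 443709 ÷ 1.746 ≈ 254128.865979.
Undoing the 43.8% increase: 254128.865979 ÷ 1.438 ≈ 176723.828914.
Undoing the 21.5% decrease: 176723.828914 ÷ 0.785 ≈ 225126.

225126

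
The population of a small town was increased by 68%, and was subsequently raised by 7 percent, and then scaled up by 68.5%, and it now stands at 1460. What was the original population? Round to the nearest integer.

482

The overall multiplier applied was 1.68 × 1.07 × 1.685 = 3.028956.
So the original population was 1460 ÷ 3.028956 ≈ 482.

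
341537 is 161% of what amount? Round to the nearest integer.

341537 ÷ 1.61 ≈ 212135.

212135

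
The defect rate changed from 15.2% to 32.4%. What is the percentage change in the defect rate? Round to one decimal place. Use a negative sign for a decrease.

113.2%

The change is 32.4 − 15.2 = 17.2 percentage points.
Relative to the original 15.2%, that is 17.2 ÷ 15.2 ≈ 113.2%.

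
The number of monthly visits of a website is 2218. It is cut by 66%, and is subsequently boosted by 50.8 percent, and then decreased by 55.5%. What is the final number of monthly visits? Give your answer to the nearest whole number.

506

Each change multiplies by a factor: 0.34 × 1.508 × 0.445 = 0.2281604.
2218 × 0.2281604 = 506.0597672 ≈ 506.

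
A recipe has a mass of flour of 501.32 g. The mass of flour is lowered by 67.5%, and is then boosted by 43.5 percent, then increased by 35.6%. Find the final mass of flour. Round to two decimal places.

317.04 g

Each change multiplies by a factor: 0.325 × 1.435 × 1.356 = 0.6324045.
501.32 × 0.6324045 = 317.03702394 ≈ 317.04.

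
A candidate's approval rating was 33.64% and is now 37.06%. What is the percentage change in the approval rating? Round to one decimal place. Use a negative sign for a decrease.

The change is 37.06 − 33.64 = 3.42 percentage points.
Relative to the original 33.64%, that is 3.42 ÷ 33.64 ≈ 10.2%.

10.2%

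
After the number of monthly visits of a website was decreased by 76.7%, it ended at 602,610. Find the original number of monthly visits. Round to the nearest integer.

2,586,309

The overall multiplier applied was 0.233.
So the original number of monthly visits was 602,610 ÷ 0.233 ≈ 2,586,309.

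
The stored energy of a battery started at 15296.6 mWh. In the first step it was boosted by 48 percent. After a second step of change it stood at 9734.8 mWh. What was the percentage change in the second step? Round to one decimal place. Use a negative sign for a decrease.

After the first step: 15296.6 × 1.48 = 22638.968.
Second-step multiplier: 9734.8 ÷ 22638.968 ≈ 0.43.
That is a change of -57.0%.

-57.0%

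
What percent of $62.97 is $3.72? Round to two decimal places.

5.91%

$3.72 ÷ $62.97 ≈ 5.91%.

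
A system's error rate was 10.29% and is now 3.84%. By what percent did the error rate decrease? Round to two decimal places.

62.68%

The change is 3.84 − 10.29 = -6.45 percentage points.
Relative to the original 10.29%, that is -6.45 ÷ 10.29 ≈ -62.68%.
So the error rate fell by 62.68%.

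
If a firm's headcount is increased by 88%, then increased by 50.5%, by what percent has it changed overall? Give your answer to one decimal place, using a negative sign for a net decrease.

An 88% increase multiplies by 1.88.
Then a 50.5% increase: 1.88 × 1.505 = 2.8294.
Overall factor 2.8294, i.e. 182.9%.

182.9%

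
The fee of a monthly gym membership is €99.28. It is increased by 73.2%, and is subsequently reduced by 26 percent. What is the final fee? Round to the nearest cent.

€127.25

After the 73.2% increase: €99.28 × 1.732 = €171.95296.
After the 26% decrease: €171.95296 × 0.74 = €127.2451904 ≈ €127.25.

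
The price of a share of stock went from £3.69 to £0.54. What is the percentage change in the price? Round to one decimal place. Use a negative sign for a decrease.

-85.4%

Change: £0.54 − £3.69 = -£3.15.
Relative to the original: -£3.15 ÷ £3.69 ≈ -85.4%.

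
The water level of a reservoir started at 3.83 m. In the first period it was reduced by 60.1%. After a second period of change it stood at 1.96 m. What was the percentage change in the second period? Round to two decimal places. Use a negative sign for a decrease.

28.26%

After the first period: 3.83 × 0.399 = 1.52817.
Second-period multiplier: 1.96 ÷ 1.52817 ≈ 1.28258.
That is a change of 28.26%.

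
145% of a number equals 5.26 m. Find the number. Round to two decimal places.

5.26 m ÷ 1.45 ≈ 3.63 m.

3.63 m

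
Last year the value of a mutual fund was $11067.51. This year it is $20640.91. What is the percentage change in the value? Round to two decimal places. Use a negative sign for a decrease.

86.50%

Change: $20640.91 − $11067.51 = $9573.40.
Relative to the original: $9573.40 ÷ $11067.51 ≈ 86.50%.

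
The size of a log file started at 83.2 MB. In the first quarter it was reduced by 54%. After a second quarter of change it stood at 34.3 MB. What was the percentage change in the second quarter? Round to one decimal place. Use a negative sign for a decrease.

-10.4%

After the first quarter: 83.2 × 0.46 = 38.272.
Second-quarter multiplier: 34.3 ÷ 38.272 ≈ 0.89622.
That is a change of -10.4%.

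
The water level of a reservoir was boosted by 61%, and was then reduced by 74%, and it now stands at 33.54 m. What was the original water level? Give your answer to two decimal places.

80.12 m

Undoing the 74% decrease: 33.54 ÷ 0.26 = 129.
Undoing the 61% increase: 129 ÷ 1.61 ≈ 80.12 m.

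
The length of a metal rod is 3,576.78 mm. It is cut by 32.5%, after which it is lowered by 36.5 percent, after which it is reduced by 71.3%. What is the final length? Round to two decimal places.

Each change multiplies by a factor: 0.675 × 0.635 × 0.287 = 0.123015375.
3,576.78 × 0.123015375 = 439.9989329925 ≈ 440.00.

440.00 mm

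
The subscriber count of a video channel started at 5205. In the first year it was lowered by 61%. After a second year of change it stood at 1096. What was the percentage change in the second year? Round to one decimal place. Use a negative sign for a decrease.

-46.0%

After the first year: 5205 × 0.39 = 2029.95.
Second-year multiplier: 1096 ÷ 2029.95 ≈ 0.53991.
That is a change of -46.0%.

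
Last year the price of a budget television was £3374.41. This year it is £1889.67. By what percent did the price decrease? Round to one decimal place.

Change: £1889.67 − £3374.41 = -£1484.74.
Relative to the original: -£1484.74 ÷ £3374.41 ≈ -44.0%.
So the price decreased by 44.0%.

44.0%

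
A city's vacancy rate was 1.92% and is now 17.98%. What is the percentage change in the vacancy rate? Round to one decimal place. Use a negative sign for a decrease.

The change is 17.98 − 1.92 = 16.06 percentage points.
Relative to the original 1.92%, that is 16.06 ÷ 1.92 ≈ 836.5%.

836.5%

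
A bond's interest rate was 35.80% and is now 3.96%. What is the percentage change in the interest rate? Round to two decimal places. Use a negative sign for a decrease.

The change is 3.96 − 35.80 = -31.84 percentage points.
Relative to the original 35.80%, that is -31.84 ÷ 35.80 ≈ -88.94%.

-88.94%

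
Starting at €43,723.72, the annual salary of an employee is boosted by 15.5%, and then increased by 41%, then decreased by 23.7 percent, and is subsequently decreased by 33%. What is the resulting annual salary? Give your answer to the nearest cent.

€36,401.35

Apply the 15.5% increase: €43,723.72 × 1.155 = €50500.8966.
Apply the 41% increase: €50500.8966 × 1.41 = €71206.264206.
23.7% decrease: €71206.264206 × 0.763 = €54330.379589178.
Apply the 33% decrease: €54330.379589178 × 0.67 = €36401.35432474926 ≈ €36,401.35.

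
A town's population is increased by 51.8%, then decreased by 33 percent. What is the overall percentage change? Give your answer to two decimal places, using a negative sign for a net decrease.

A 51.8% increase multiplies by 1.518.
Then a 33% decrease: 1.518 × 0.67 = 1.01706.
Overall factor 1.01706, i.e. 1.71%.

1.71%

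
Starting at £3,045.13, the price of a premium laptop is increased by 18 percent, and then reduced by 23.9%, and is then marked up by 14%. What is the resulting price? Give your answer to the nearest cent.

Each change multiplies by a factor: 1.18 × 0.761 × 1.14 = 1.0236972.
£3,045.13 × 1.0236972 = £3117.291054636 ≈ £3,117.29.

£3,117.29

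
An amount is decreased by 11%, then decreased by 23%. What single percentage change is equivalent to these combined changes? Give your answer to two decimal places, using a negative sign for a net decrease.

-31.47%

An 11% decrease multiplies by 0.89.
Then a 23% decrease: 0.89 × 0.77 = 0.6853.
Overall factor 0.6853, i.e. -31.47%.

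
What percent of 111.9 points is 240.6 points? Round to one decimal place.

215.0%

240.6 points ÷ 111.9 points ≈ 215.0%.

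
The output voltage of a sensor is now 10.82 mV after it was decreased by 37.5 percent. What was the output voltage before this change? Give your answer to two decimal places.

17.31 mV

The overall multiplier applied was 0.625.
So the original output voltage was 10.82 ÷ 0.625 ≈ 17.31 mV.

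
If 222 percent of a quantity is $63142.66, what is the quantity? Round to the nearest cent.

$28442.64

$63142.66 ÷ 2.22 ≈ $28442.64.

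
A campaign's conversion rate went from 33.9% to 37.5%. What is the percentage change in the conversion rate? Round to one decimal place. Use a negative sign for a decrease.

The change is 37.5 − 33.9 = 3.6 percentage points.
Relative to the original 33.9%, that is 3.6 ÷ 33.9 ≈ 10.6%.

10.6%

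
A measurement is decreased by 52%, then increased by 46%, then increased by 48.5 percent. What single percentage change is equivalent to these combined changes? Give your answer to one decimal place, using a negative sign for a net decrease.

4.1%

A 52% decrease multiplies by 0.48.
Then a 46% increase: 0.48 × 1.46 = 0.7008.
Then a 48.5% increase: 0.7008 × 1.485 = 1.040688.
Overall factor 1.040688, i.e. 4.1%.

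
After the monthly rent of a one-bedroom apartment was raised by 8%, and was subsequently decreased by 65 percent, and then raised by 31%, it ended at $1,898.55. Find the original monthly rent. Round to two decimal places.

$3,834.06

Undoing the 31% increase: $1,898.55 ÷ 1.31 ≈ $1449.274809.
Undoing the 65% decrease: $1449.274809 ÷ 0.35 ≈ $4140.785169.
Undoing the 8% increase: $4140.785169 ÷ 1.08 ≈ $3,834.06.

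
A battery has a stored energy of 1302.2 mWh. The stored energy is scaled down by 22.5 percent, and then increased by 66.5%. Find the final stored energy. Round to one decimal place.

1680.3 mWh

Each change multiplies by a factor: 0.775 × 1.665 = 1.290375.
1302.2 × 1.290375 = 1680.326325 ≈ 1680.3.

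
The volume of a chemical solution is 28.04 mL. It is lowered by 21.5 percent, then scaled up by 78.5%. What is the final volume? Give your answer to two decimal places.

Each change multiplies by a factor: 0.785 × 1.785 = 1.401225.
28.04 × 1.401225 = 39.290349 ≈ 39.29.

39.29 mL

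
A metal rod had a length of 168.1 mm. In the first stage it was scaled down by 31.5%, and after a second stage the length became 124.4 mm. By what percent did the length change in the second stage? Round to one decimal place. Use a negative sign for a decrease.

8.0%

After the first stage: 168.1 × 0.685 = 115.1485.
Second-stage multiplier: 124.4 ÷ 115.1485 ≈ 1.08034.
That is a change of 8.0%.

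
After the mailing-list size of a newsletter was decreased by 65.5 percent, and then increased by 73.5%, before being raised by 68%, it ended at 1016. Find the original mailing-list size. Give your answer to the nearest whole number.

Undoing the 68% increase: 1016 ÷ 1.68 ≈ 604.761905.
Undoing the 73.5% increase: 604.761905 ÷ 1.735 ≈ 348.565939.
Undoing the 65.5% decrease: 348.565939 ÷ 0.345 ≈ 1010.

1010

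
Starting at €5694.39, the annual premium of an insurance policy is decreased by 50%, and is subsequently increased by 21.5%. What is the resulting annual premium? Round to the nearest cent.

Each change multiplies by a factor: 0.5 × 1.215 = 0.6075.
€5694.39 × 0.6075 = €3459.341925 ≈ €3459.34.

€3459.34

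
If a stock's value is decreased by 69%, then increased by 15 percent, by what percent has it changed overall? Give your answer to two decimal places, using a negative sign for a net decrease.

-64.35%

A 69% decrease multiplies by 0.31.
Then a 15% increase: 0.31 × 1.15 = 0.3565.
Overall factor 0.3565, i.e. -64.35%.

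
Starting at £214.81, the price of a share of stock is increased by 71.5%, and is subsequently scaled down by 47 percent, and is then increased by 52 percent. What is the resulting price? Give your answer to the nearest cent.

71.5% increase: £214.81 × 1.715 = £368.39915.
47% decrease: £368.39915 × 0.53 = £195.2515495.
After the 52% increase: £195.2515495 × 1.52 = £296.78235524 ≈ £296.78.

£296.78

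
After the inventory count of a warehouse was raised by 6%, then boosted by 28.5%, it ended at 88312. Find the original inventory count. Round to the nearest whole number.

64835

Undoing the 28.5% increase: 88312 ÷ 1.285 ≈ 68725.291829.
Undoing the 6% increase: 68725.291829 ÷ 1.06 ≈ 64835.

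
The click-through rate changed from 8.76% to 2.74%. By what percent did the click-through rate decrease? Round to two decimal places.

68.72%

The change is 2.74 − 8.76 = -6.02 percentage points.
Relative to the original 8.76%, that is -6.02 ÷ 8.76 ≈ -68.72%.
So the click-through rate fell by 68.72%.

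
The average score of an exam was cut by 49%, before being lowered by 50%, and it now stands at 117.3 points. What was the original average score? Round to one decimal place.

460.0 points

The overall multiplier applied was 0.51 × 0.5 = 0.255.
So the original average score was 117.3 ÷ 0.255 = 460.0 points.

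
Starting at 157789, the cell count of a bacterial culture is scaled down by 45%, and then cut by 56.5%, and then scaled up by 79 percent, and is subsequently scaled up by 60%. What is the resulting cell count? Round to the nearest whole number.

Each change multiplies by a factor: 0.55 × 0.435 × 1.79 × 1.6 = 0.685212.
157789 × 0.685212 = 108118.916268 ≈ 108119.

108119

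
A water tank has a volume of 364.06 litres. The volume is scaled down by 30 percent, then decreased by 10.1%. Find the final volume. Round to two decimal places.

229.10 litres

Each change multiplies by a factor: 0.7 × 0.899 = 0.6293.
364.06 × 0.6293 = 229.102958 ≈ 229.10.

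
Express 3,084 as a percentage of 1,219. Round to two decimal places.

252.99%

3,084 ÷ 1,219 ≈ 252.99%.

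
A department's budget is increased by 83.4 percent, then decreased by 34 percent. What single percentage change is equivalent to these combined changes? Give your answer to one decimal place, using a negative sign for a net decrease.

21.0%

An 83.4% increase multiplies by 1.834.
Then a 34% decrease: 1.834 × 0.66 = 1.21044.
Overall factor 1.21044, i.e. 21.0%.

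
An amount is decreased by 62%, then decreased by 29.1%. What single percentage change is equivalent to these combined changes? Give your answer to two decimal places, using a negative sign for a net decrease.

The combined multiplier is 0.38 × 0.709 = 0.26942.
That corresponds to a decrease of 73.06%.

-73.06%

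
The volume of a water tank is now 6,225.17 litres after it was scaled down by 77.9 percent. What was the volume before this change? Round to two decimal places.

28,168.19 litres

The overall multiplier applied was 0.221.
So the original volume was 6,225.17 ÷ 0.221 ≈ 28,168.19 litres.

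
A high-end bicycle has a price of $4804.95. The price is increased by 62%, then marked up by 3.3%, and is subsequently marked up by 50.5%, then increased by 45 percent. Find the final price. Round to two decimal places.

$17547.24

Each change multiplies by a factor: 1.62 × 1.033 × 1.505 × 1.45 = 3.651908085.
$4804.95 × 3.651908085 = $17547.23575302075 ≈ $17547.24.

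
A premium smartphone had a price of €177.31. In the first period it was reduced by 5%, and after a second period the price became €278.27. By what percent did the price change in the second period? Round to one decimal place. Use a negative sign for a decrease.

65.2%

After the first period: €177.31 × 0.95 = €168.4445.
Second-period multiplier: €278.27 ÷ €168.4445 ≈ 1.652.
That is a change of 65.2%.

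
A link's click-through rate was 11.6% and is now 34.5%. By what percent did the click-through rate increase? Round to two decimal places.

The change is 34.5 − 11.6 = 22.9 percentage points.
Relative to the original 11.6%, that is 22.9 ÷ 11.6 ≈ 197.41%.
So the click-through rate rose by 197.41%.

197.41%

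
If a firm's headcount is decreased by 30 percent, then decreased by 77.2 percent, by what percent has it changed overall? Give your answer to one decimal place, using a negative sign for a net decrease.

-84.0%

A 30% decrease multiplies by 0.7.
Then a 77.2% decrease: 0.7 × 0.228 = 0.1596.
Overall factor 0.1596, i.e. -84.0%.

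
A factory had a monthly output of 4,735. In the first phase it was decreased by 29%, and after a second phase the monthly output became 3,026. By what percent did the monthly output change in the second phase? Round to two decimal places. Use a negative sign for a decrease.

-9.99%

After the first phase: 4,735 × 0.71 = 3361.85.
Second-phase multiplier: 3,026 ÷ 3361.85 ≈ 0.9001.
That is a change of -9.99%.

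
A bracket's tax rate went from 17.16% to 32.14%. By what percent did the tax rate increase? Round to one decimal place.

The change is 32.14 − 17.16 = 14.98 percentage points.
Relative to the original 17.16%, that is 14.98 ÷ 17.16 ≈ 87.3%.
So the tax rate rose by 87.3%.

87.3%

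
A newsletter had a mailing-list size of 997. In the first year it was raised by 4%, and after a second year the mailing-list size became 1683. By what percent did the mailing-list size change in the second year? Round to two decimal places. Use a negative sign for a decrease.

After the first year: 997 × 1.04 = 1036.88.
Second-year multiplier: 1683 ÷ 1036.88 ≈ 1.623139.
That is a change of 62.31%.

62.31%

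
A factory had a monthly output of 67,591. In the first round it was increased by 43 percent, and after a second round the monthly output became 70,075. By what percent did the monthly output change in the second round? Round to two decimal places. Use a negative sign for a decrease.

After the first round: 67,591 × 1.43 = 96655.13.
Second-round multiplier: 70,075 ÷ 96655.13 ≈ 0.725.
That is a change of -27.50%.

-27.50%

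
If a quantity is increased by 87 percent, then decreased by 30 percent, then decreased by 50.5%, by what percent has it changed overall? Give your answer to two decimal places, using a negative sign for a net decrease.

An 87% increase multiplies by 1.87.
Then a 30% decrease: 1.87 × 0.7 = 1.309.
Then a 50.5% decrease: 1.309 × 0.495 = 0.647955.
Overall factor 0.647955, i.e. -35.20%.

-35.20%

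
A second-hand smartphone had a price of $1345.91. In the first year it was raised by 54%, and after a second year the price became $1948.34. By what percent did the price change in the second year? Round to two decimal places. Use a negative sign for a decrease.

-6.00%

After the first year: $1345.91 × 1.54 = $2072.7014.
Second-year multiplier: $1948.34 ÷ $2072.7014 ≈ 0.94.
That is a change of -6.00%.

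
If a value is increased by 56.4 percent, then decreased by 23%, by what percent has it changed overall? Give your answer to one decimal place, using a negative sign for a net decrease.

20.4%

A 56.4% increase multiplies by 1.564.
Then a 23% decrease: 1.564 × 0.77 = 1.20428.
Overall factor 1.20428, i.e. 20.4%.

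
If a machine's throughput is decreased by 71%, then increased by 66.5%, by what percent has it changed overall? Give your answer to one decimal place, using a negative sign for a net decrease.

The combined multiplier is 0.29 × 1.665 = 0.48285.
That corresponds to a decrease of 51.7%.

-51.7%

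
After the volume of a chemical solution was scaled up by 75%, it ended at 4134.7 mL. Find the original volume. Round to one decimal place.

2362.7 mL

The overall multiplier applied was 1.75.
So the original volume was 4134.7 ÷ 1.75 ≈ 2362.7 mL.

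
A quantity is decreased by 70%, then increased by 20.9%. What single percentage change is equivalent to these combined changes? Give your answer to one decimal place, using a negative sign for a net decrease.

-63.7%

The combined multiplier is 0.3 × 1.209 = 0.3627.
That corresponds to a decrease of 63.7%.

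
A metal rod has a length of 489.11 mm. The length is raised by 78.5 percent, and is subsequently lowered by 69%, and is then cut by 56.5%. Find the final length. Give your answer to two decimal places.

Apply the 78.5% increase: 489.11 × 1.785 = 873.06135.
69% decrease: 873.06135 × 0.31 = 270.6490185.
56.5% decrease: 270.6490185 × 0.435 = 117.7323230475 ≈ 117.73.

117.73 mm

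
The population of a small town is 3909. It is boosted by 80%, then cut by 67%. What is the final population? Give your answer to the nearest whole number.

After the 80% increase: 3909 × 1.8 = 7036.2.
Apply the 67% decrease: 7036.2 × 0.33 = 2321.946 ≈ 2322.

2322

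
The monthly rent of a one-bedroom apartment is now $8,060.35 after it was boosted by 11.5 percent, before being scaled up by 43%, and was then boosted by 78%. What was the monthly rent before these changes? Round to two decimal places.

$2,840.03

The overall multiplier applied was 1.115 × 1.43 × 1.78 = 2.838121.
So the original monthly rent was $8,060.35 ÷ 2.838121 ≈ $2,840.03.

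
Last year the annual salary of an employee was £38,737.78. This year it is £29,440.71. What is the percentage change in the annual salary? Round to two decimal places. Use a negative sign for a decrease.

Change: £29,440.71 − £38,737.78 = -£9,297.07.
Relative to the original: -£9,297.07 ÷ £38,737.78 ≈ -24.00%.

-24.00%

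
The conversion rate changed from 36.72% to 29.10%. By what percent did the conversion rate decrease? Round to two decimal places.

The change is 29.10 − 36.72 = -7.62 percentage points.
Relative to the original 36.72%, that is -7.62 ÷ 36.72 ≈ -20.75%.
So the conversion rate fell by 20.75%.

20.75%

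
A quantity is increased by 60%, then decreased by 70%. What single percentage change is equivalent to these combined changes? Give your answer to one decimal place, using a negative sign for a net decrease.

A 60% increase multiplies by 1.6.
Then a 70% decrease: 1.6 × 0.3 = 0.48.
Overall factor 0.48, i.e. -52.0%.

-52.0%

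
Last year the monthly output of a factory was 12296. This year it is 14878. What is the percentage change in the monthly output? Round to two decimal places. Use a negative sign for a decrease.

21.00%

Change: 14878 − 12296 = 2582.
Relative to the original: 2582 ÷ 12296 ≈ 21.00%.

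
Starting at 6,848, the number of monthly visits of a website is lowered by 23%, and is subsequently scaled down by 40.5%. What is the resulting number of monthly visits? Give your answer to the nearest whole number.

23% decrease: 6,848 × 0.77 = 5272.96.
After the 40.5% decrease: 5272.96 × 0.595 = 3137.4112 ≈ 3,137.

3,137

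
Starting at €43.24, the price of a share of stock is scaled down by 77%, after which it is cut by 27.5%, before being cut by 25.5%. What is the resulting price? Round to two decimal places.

77% decrease: €43.24 × 0.23 = €9.9452.
Apply the 27.5% decrease: €9.9452 × 0.725 = €7.21027.
Apply the 25.5% decrease: €7.21027 × 0.745 = €5.37165115 ≈ €5.37.

€5.37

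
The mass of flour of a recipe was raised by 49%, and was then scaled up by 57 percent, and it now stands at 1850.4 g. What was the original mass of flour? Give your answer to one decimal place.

The overall multiplier applied was 1.49 × 1.57 = 2.3393.
So the original mass of flour was 1850.4 ÷ 2.3393 ≈ 791.0 g.

791.0 g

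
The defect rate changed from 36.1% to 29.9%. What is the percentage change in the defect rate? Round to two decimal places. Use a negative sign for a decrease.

-17.17%

The change is 29.9 − 36.1 = -6.2 percentage points.
Relative to the original 36.1%, that is -6.2 ÷ 36.1 ≈ -17.17%.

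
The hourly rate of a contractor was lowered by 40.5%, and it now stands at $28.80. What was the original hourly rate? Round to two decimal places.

The overall multiplier applied was 0.595.
So the original hourly rate was $28.80 ÷ 0.595 ≈ $48.40.

$48.40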